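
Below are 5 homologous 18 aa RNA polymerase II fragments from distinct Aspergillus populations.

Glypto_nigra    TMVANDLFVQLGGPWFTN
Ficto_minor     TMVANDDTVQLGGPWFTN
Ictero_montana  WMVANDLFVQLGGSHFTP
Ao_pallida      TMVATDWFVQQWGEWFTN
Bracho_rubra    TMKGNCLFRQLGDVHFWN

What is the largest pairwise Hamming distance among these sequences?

12

Pairwise Hamming distances:
  Glypto_nigra vs Ficto_minor: 2
  Glypto_nigra vs Ictero_montana: 4
  Glypto_nigra vs Ao_pallida: 5
  Glypto_nigra vs Bracho_rubra: 8
  Ficto_minor vs Ictero_montana: 6
  Ficto_minor vs Ao_pallida: 6
  Ficto_minor vs Bracho_rubra: 10
  Ictero_montana vs Ao_pallida: 8
  Ictero_montana vs Bracho_rubra: 9
  Ao_pallida vs Bracho_rubra: 12
The largest is 12, between Ao_pallida and Bracho_rubra.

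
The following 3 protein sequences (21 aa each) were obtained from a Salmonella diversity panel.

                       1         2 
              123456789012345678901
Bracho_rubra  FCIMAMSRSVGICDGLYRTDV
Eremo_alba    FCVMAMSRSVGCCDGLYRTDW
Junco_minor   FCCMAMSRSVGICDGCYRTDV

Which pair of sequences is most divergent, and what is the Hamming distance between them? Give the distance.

Pairwise Hamming distances:
  Bracho_rubra vs Eremo_alba: 3
  Bracho_rubra vs Junco_minor: 2
  Eremo_alba vs Junco_minor: 4
The largest is 4, between Eremo_alba and Junco_minor.

4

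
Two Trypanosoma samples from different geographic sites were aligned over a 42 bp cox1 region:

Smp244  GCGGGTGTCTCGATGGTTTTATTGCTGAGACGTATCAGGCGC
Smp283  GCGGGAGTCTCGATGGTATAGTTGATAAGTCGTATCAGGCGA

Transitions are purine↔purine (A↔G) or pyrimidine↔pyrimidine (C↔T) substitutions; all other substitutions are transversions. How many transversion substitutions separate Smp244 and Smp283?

Mismatches occur at site 6 (T↔A, transversion), site 18 (T↔A, transversion), site 20 (T↔A, transversion), site 21 (A↔G, transition), site 25 (C↔A, transversion), site 27 (G↔A, transition), site 30 (A↔T, transversion), site 42 (C↔A, transversion).
Of the 8 differences, 2 transitions and 6 transversions, so the answer is 6.

6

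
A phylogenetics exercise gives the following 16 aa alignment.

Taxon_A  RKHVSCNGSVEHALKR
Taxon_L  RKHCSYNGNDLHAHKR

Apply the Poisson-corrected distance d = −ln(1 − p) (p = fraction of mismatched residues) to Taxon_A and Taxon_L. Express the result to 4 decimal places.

0.4700

The sequences differ at positions 4 (V/C), 6 (C/Y), 9 (S/N), 10 (V/D), 11 (E/L), 14 (L/H).
p = 6/16 = 0.375000.
d = −ln(1 − 0.375000) = −ln(0.625000) = 0.4700.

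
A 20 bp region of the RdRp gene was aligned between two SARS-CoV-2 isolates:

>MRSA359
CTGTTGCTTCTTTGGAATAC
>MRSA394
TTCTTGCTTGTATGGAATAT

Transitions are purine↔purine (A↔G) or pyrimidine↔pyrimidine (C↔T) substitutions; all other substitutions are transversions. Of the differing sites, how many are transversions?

3

The sequences differ at positions 1 (C/T, transition), 3 (G/C, transversion), 10 (C/G, transversion), 12 (T/A, transversion), 20 (C/T, transition).
Of the 5 differences, 2 transitions and 3 transversions, so the answer is 3.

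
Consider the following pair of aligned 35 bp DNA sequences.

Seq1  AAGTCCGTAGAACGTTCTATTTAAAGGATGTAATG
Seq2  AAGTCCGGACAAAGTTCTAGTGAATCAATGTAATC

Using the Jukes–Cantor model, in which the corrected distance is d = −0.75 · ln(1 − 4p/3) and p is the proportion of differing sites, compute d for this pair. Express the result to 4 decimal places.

0.3149

Mismatches occur at site 8 (T/G), site 10 (G/C), site 13 (C/A), site 20 (T/G), site 22 (T/G), site 25 (A/T), site 26 (G/C), site 27 (G/A), site 35 (G/C).
p = 9/35 = 0.257143.
d = −0.75 · ln(1 − (4/3)·0.257143) = −0.75 · ln(0.657143) = −0.75 · (-0.419854) = 0.3149.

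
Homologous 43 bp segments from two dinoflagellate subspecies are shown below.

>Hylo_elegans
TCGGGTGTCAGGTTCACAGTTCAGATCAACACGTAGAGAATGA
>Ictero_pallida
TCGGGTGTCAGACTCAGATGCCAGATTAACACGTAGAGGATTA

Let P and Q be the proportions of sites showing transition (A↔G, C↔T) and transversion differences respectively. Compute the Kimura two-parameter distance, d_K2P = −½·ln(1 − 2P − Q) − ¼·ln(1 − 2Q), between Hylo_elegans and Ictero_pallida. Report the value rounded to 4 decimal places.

Differing sites — 12:G/A (Ti); 13:T/C (Ti); 17:C/G (Tv); 19:G/T (Tv); 20:T/G (Tv); 21:T/C (Ti); 27:C/T (Ti); 39:A/G (Ti); 42:G/T (Tv).
Of the 9 differences, 5 transitions and 4 transversions over 43 sites: P = 5/43 = 0.116279, Q = 4/43 = 0.093023.
d = −0.5·ln(0.674419) − 0.25·ln(0.813954) = −0.5·(-0.393904) − 0.25·(-0.205851) = 0.2484.

0.2484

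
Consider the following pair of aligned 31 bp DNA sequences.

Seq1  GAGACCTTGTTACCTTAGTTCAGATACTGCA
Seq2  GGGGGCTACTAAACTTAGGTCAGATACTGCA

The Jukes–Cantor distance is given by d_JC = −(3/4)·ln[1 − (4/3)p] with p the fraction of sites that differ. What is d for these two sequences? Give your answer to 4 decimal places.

0.3163

The sequences differ at positions 2 (A/G), 4 (A/G), 5 (C/G), 8 (T/A), 9 (G/C), 11 (T/A), 13 (C/A), 19 (T/G).
p = 8/31 = 0.258065.
d = −0.75 · ln(1 − (4/3)·0.258065) = −0.75 · ln(0.655913) = −0.75 · (-0.421727) = 0.3163.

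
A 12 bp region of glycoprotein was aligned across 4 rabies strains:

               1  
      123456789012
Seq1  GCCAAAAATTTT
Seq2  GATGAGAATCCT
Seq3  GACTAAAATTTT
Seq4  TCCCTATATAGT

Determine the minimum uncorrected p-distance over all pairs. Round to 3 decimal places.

0.167

Pairwise Hamming distances:
  Seq1 vs Seq2: 6
  Seq1 vs Seq3: 2
  Seq1 vs Seq4: 6
  Seq2 vs Seq3: 5
  Seq2 vs Seq4: 9
  Seq3 vs Seq4: 7
The smallest is 2 mismatches, between Seq1 and Seq3; p = 2/12 = 0.167.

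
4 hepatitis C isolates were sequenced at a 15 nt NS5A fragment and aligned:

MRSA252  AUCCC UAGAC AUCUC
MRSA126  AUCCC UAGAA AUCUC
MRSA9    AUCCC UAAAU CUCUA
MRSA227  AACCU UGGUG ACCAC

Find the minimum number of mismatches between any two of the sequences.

1

Pairwise Hamming distances:
  MRSA252 vs MRSA126: 1
  MRSA252 vs MRSA9: 4
  MRSA252 vs MRSA227: 7
  MRSA126 vs MRSA9: 4
  MRSA126 vs MRSA227: 7
  MRSA9 vs MRSA227: 10
The smallest is 1, between MRSA252 and MRSA126.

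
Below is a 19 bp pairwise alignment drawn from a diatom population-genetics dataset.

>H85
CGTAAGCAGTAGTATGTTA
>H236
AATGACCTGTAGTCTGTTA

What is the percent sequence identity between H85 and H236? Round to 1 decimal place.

Mismatches occur at site 1 (C/A), site 2 (G/A), site 4 (A/G), site 6 (G/C), site 8 (A/T), site 14 (A/C).
13 of the 19 sites match, so the percent identity is 13/19 × 100 = 68.4%.

68.4%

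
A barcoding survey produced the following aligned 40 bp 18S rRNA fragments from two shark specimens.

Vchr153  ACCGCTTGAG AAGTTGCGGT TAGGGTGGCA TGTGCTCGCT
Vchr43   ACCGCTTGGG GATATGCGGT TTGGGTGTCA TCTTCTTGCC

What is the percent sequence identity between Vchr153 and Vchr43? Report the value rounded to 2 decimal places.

The sequences differ at positions 9 (A/G), 11 (A/G), 13 (G/T), 14 (T/A), 22 (A/T), 28 (G/T), 32 (G/C), 34 (G/T), 37 (C/T), 40 (T/C).
30 of the 40 sites match, so the percent identity is 30/40 × 100 = 75.00%.

75.00%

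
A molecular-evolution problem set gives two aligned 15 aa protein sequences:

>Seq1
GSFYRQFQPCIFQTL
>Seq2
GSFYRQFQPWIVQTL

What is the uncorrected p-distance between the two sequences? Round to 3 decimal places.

0.133

The sequences differ at positions 10 (C/W), 12 (F/V).
There are 2 differences over 15 sites, so p = 2/15 = 0.133.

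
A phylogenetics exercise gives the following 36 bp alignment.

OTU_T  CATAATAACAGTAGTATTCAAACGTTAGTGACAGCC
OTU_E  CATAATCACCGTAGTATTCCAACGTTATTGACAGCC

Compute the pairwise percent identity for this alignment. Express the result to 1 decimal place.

88.9%

Mismatches occur at site 7 (A↔C), site 10 (A↔C), site 20 (A↔C), site 28 (G↔T).
32 of the 36 sites match, so the percent identity is 32/36 × 100 = 88.9%.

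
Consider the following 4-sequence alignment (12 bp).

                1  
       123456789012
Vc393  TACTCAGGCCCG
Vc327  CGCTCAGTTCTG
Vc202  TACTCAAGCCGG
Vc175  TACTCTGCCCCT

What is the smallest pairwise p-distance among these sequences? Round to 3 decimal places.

0.167

Pairwise Hamming distances:
  Vc393 vs Vc327: 5
  Vc393 vs Vc202: 2
  Vc393 vs Vc175: 3
  Vc327 vs Vc202: 6
  Vc327 vs Vc175: 7
  Vc202 vs Vc175: 5
The smallest is 2 mismatches, between Vc393 and Vc202; p = 2/12 = 0.167.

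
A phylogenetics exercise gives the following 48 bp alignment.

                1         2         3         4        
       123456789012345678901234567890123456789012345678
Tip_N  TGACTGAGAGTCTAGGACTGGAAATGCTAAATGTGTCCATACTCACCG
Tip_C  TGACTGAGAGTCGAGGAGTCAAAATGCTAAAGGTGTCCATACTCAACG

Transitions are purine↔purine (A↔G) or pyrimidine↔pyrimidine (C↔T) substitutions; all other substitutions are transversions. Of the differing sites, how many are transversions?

Differing sites — 13:T/G (Tv); 18:C/G (Tv); 20:G/C (Tv); 21:G/A (Ti); 32:T/G (Tv); 46:C/A (Tv).
Of the 6 differences, 1 transition and 5 transversions, so the answer is 5.

5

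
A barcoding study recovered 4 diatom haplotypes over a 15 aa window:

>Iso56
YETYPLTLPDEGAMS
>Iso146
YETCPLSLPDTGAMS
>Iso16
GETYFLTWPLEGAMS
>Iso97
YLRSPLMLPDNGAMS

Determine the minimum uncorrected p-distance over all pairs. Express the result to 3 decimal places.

0.200

Pairwise Hamming distances:
  Iso56 vs Iso146: 3
  Iso56 vs Iso16: 4
  Iso56 vs Iso97: 5
  Iso146 vs Iso16: 7
  Iso146 vs Iso97: 5
  Iso16 vs Iso97: 9
The smallest is 3 mismatches, between Iso56 and Iso146; p = 3/15 = 0.200.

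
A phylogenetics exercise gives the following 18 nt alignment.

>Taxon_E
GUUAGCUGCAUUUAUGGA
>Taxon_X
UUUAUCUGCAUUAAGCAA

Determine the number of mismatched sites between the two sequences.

Differing sites — 1:G/U; 5:G/U; 13:U/A; 15:U/G; 16:G/C; 17:G/A.
That gives 6 mismatches out of 18 aligned sites, so the Hamming distance is 6.

6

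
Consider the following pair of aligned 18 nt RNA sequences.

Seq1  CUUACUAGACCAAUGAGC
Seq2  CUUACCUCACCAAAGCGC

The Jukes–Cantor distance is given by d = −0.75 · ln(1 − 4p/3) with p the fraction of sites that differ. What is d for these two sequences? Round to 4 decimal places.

Differing sites — 6:U/C; 7:A/U; 8:G/C; 14:U/A; 16:A/C.
p = 5/18 = 0.277778.
d = −0.75 · ln(1 − (4/3)·0.277778) = −0.75 · ln(0.629629) = −0.75 · (-0.462625) = 0.3470.

0.3470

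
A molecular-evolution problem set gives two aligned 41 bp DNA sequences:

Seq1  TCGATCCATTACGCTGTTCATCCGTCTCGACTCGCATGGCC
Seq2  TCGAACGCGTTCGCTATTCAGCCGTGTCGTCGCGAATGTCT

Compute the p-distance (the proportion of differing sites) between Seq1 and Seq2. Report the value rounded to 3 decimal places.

0.317

Mismatches occur at site 5 (T/A), site 7 (C/G), site 8 (A/C), site 9 (T/G), site 11 (A/T), site 16 (G/A), site 21 (T/G), site 26 (C/G), site 30 (A/T), site 32 (T/G), site 35 (C/A), site 39 (G/T), site 41 (C/T).
There are 13 differences over 41 sites, so p = 13/41 = 0.317.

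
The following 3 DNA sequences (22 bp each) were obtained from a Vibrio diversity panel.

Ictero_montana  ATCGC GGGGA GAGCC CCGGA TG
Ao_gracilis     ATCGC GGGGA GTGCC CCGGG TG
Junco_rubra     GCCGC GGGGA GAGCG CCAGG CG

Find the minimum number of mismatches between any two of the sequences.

Pairwise Hamming distances:
  Ictero_montana vs Ao_gracilis: 2
  Ictero_montana vs Junco_rubra: 6
  Ao_gracilis vs Junco_rubra: 6
The smallest is 2, between Ictero_montana and Ao_gracilis.

2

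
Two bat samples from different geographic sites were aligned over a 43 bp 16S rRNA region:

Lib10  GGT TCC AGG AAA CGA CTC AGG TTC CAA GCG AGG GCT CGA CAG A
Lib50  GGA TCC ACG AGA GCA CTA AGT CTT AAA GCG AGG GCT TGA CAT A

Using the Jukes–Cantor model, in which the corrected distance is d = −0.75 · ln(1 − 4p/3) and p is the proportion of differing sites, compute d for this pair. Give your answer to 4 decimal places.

0.3490

Mismatches occur at site 3 (T/A), site 8 (G/C), site 11 (A/G), site 13 (C/G), site 14 (G/C), site 18 (C/A), site 21 (G/T), site 22 (T/C), site 24 (C/T), site 25 (C/A), site 37 (C/T), site 42 (G/T).
p = 12/43 = 0.279070.
d = −0.75 · ln(1 − (4/3)·0.279070) = −0.75 · ln(0.627907) = −0.75 · (-0.465363) = 0.3490.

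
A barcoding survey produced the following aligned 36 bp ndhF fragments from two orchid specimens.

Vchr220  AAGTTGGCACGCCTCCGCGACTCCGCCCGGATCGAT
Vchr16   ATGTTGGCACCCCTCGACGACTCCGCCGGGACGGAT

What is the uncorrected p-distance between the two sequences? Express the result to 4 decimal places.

0.1944

Mismatches occur at site 2 (A/T), site 11 (G/C), site 16 (C/G), site 17 (G/A), site 28 (C/G), site 32 (T/C), site 33 (C/G).
There are 7 differences over 36 sites, so p = 7/36 = 0.1944.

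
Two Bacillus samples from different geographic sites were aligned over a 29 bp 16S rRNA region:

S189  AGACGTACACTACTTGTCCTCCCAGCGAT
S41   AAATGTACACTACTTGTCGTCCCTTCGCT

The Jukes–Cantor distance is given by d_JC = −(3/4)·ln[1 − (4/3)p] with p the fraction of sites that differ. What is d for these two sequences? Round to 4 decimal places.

0.2421

Mismatches occur at site 2 (G↔A), site 4 (C↔T), site 19 (C↔G), site 24 (A↔T), site 25 (G↔T), site 28 (A↔C).
p = 6/29 = 0.206897.
d = −0.75 · ln(1 − (4/3)·0.206897) = −0.75 · ln(0.724137) = −0.75 · (-0.322775) = 0.2421.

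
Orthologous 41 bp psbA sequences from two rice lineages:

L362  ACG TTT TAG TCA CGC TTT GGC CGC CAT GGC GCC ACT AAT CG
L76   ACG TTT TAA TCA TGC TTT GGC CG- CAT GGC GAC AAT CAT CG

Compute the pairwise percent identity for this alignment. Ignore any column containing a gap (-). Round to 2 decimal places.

Excluding the 1 gap column leaves 40 comparable sites.
The sequences differ at positions 9 (G/A), 13 (C/T), 32 (C/A), 35 (C/A), 37 (A/C).
35 of the 40 comparable sites match, so the percent identity is 35/40 × 100 = 87.50%.

87.50%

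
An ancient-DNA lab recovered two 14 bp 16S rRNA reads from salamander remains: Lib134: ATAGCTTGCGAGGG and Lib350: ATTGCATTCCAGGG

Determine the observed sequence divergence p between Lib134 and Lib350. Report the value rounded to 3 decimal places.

Mismatches occur at site 3 (A→T), site 6 (T→A), site 8 (G→T), site 10 (G→C).
There are 4 differences over 14 sites, so p = 4/14 = 0.286.

0.286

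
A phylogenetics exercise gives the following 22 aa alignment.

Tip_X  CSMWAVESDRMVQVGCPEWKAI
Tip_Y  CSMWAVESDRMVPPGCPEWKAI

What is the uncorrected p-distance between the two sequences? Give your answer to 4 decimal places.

Mismatches occur at site 13 (Q/P), site 14 (V/P).
There are 2 differences over 22 sites, so p = 2/22 = 0.0909.

0.0909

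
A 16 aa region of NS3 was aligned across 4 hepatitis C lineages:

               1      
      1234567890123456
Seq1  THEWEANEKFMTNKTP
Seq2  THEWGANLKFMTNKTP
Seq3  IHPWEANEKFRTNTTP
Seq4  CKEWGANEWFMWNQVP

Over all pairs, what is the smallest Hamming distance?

2

Pairwise Hamming distances:
  Seq1 vs Seq2: 2
  Seq1 vs Seq3: 4
  Seq1 vs Seq4: 7
  Seq2 vs Seq3: 6
  Seq2 vs Seq4: 7
  Seq3 vs Seq4: 9
The smallest is 2, between Seq1 and Seq2.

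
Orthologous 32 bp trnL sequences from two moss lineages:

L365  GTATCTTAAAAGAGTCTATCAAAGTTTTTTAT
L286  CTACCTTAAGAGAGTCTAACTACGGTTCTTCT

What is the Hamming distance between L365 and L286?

9

Mismatches occur at site 1 (G↔C), site 4 (T↔C), site 10 (A↔G), site 19 (T↔A), site 21 (A↔T), site 23 (A↔C), site 25 (T↔G), site 28 (T↔C), site 31 (A↔C).
That gives 9 mismatches out of 32 aligned sites, so the Hamming distance is 9.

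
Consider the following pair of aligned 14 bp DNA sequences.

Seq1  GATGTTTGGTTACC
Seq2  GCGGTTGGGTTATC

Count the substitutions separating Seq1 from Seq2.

Mismatches occur at site 2 (A→C), site 3 (T→G), site 7 (T→G), site 13 (C→T).
That gives 4 mismatches out of 14 aligned sites, so the Hamming distance is 4.

4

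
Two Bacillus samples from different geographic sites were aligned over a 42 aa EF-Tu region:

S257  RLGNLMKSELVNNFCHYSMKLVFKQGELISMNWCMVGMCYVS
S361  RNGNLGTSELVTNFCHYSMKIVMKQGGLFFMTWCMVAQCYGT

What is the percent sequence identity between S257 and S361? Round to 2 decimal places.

66.67%

Mismatches occur at site 2 (L↔N), site 6 (M↔G), site 7 (K↔T), site 12 (N↔T), site 21 (L↔I), site 23 (F↔M), site 27 (E↔G), site 29 (I↔F), site 30 (S↔F), site 32 (N↔T), site 37 (G↔A), site 38 (M↔Q), site 41 (V↔G), site 42 (S↔T).
28 of the 42 sites match, so the percent identity is 28/42 × 100 = 66.67%.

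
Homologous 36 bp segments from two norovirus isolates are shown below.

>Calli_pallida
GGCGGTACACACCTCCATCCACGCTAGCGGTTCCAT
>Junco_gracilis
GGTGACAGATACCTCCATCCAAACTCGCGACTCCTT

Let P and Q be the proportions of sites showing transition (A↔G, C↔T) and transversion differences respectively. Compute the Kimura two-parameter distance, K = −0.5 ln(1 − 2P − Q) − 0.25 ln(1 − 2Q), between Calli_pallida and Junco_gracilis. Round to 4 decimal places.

0.4094

The sequences differ at positions 3 (C/T, transition), 5 (G/A, transition), 6 (T/C, transition), 8 (C/G, transversion), 10 (C/T, transition), 22 (C/A, transversion), 23 (G/A, transition), 26 (A/C, transversion), 30 (G/A, transition), 31 (T/C, transition), 35 (A/T, transversion).
Of the 11 differences, 7 transitions and 4 transversions over 36 sites: P = 7/36 = 0.194444, Q = 4/36 = 0.111111.
d = −0.5·ln(0.500001) − 0.25·ln(0.777778) = −0.5·(-0.693145) − 0.25·(-0.251314) = 0.4094.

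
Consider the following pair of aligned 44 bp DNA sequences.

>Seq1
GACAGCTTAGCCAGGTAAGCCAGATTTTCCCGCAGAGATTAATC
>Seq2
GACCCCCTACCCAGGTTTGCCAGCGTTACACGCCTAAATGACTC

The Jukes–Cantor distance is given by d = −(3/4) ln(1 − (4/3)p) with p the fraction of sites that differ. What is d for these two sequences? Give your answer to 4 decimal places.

The sequences differ at positions 4 (A/C), 5 (G/C), 7 (T/C), 10 (G/C), 17 (A/T), 18 (A/T), 24 (A/C), 25 (T/G), 28 (T/A), 30 (C/A), 34 (A/C), 35 (G/T), 37 (G/A), 40 (T/G), 42 (A/C).
p = 15/44 = 0.340909.
d = −0.75 · ln(1 − (4/3)·0.340909) = −0.75 · ln(0.545455) = −0.75 · (-0.606135) = 0.4546.

0.4546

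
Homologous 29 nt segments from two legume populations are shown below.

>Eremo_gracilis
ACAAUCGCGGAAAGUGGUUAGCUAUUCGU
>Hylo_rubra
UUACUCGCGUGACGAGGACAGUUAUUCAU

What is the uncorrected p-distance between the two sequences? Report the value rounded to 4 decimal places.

Differing sites — 1:A/U; 2:C/U; 4:A/C; 10:G/U; 11:A/G; 13:A/C; 15:U/A; 18:U/A; 19:U/C; 22:C/U; 28:G/A.
There are 11 differences over 29 sites, so p = 11/29 = 0.3793.

0.3793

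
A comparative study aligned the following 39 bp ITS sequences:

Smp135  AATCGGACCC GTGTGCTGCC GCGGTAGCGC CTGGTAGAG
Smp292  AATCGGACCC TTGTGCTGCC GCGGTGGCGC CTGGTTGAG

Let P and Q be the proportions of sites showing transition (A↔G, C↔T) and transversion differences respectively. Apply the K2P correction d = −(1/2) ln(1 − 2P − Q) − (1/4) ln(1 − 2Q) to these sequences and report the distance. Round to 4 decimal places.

The sequences differ at positions 11 (G/T, transversion), 26 (A/G, transition), 36 (A/T, transversion).
Of the 3 differences, 1 transition and 2 transversions over 39 sites: P = 1/39 = 0.025641, Q = 2/39 = 0.051282.
d = −0.5·ln(0.897436) − 0.25·ln(0.897436) = −0.5·(-0.108213) − 0.25·(-0.108213) = 0.0812.

0.0812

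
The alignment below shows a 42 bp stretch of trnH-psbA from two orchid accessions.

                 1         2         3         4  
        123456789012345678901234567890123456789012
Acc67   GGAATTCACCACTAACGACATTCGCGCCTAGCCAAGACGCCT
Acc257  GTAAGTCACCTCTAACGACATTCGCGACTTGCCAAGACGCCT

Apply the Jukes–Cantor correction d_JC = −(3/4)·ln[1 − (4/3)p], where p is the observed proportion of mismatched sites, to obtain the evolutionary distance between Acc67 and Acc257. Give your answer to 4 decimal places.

Mismatches occur at site 2 (G↔T), site 5 (T↔G), site 11 (A↔T), site 27 (C↔A), site 30 (A↔T).
p = 5/42 = 0.119048.
d = −0.75 · ln(1 − (4/3)·0.119048) = −0.75 · ln(0.841269) = −0.75 · (-0.172844) = 0.1296.

0.1296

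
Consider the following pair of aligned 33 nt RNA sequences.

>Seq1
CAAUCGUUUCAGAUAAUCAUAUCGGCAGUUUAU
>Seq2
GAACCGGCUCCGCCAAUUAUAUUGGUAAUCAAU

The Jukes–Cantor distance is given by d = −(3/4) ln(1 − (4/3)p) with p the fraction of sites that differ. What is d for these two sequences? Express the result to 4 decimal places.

0.5587

Differing sites — 1:C/G; 4:U/C; 7:U/G; 8:U/C; 11:A/C; 13:A/C; 14:U/C; 18:C/U; 23:C/U; 26:C/U; 28:G/A; 30:U/C; 31:U/A.
p = 13/33 = 0.393939.
d = −0.75 · ln(1 − (4/3)·0.393939) = −0.75 · ln(0.474748) = −0.75 · (-0.744971) = 0.5587.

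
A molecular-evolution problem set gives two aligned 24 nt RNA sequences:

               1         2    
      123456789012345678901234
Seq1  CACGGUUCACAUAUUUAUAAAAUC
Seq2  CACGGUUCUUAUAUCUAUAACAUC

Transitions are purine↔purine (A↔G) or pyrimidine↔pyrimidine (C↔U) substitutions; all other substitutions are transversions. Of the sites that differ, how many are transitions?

The sequences differ at positions 9 (A/U, transversion), 10 (C/U, transition), 15 (U/C, transition), 21 (A/C, transversion).
Of the 4 differences, 2 transitions and 2 transversions, so the answer is 2.

2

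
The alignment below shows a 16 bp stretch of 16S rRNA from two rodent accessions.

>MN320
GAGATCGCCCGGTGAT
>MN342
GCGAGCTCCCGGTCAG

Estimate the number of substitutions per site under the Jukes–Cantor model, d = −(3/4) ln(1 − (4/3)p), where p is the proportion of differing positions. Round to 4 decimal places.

Differing sites — 2:A/C; 5:T/G; 7:G/T; 14:G/C; 16:T/G.
p = 5/16 = 0.312500.
d = −0.75 · ln(1 − (4/3)·0.312500) = −0.75 · ln(0.583333) = −0.75 · (-0.538997) = 0.4042.

0.4042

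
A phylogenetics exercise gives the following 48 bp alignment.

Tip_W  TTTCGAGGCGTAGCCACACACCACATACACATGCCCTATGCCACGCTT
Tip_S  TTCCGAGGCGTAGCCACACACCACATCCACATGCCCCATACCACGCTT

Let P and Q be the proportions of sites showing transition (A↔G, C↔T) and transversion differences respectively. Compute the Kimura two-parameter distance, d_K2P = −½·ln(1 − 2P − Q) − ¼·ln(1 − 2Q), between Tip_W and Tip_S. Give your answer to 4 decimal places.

The sequences differ at positions 3 (T/C, transition), 27 (A/C, transversion), 37 (T/C, transition), 40 (G/A, transition).
Of the 4 differences, 3 transitions and 1 transversion over 48 sites: P = 3/48 = 0.062500, Q = 1/48 = 0.020833.
d = −0.5·ln(0.854167) − 0.25·ln(0.958334) = −0.5·(-0.157629) − 0.25·(-0.042559) = 0.0895.

0.0895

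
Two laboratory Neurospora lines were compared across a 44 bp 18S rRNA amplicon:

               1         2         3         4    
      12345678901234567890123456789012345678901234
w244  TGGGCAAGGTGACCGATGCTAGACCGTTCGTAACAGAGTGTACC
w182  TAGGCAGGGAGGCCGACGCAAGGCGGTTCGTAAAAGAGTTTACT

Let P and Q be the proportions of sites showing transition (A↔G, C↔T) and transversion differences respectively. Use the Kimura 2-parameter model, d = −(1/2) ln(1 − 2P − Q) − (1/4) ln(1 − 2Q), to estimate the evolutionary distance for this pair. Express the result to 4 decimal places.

The sequences differ at positions 2 (G/A, transition), 7 (A/G, transition), 10 (T/A, transversion), 12 (A/G, transition), 17 (T/C, transition), 20 (T/A, transversion), 23 (A/G, transition), 25 (C/G, transversion), 34 (C/A, transversion), 40 (G/T, transversion), 44 (C/T, transition).
Of the 11 differences, 6 transitions and 5 transversions over 44 sites: P = 6/44 = 0.136364, Q = 5/44 = 0.113636.
d = −0.5·ln(0.613636) − 0.25·ln(0.772728) = −0.5·(-0.488353) − 0.25·(-0.257828) = 0.3086.

0.3086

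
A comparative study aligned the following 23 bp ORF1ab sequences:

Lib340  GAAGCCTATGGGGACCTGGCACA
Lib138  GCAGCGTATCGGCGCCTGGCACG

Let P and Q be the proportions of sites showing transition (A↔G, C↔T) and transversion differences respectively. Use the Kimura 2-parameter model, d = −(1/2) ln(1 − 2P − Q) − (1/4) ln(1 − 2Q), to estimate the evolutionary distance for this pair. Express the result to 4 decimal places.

0.3206

Differing sites — 2:A/C (Tv); 6:C/G (Tv); 10:G/C (Tv); 13:G/C (Tv); 14:A/G (Ti); 23:A/G (Ti).
Of the 6 differences, 2 transitions and 4 transversions over 23 sites: P = 2/23 = 0.086957, Q = 4/23 = 0.173913.
d = −0.5·ln(0.652173) − 0.25·ln(0.652174) = −0.5·(-0.427445) − 0.25·(-0.427444) = 0.3206.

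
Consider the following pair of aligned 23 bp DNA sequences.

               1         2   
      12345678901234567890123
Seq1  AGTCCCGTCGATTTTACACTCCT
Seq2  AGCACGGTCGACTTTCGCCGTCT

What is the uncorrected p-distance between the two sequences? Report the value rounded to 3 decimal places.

0.391

The sequences differ at positions 3 (T/C), 4 (C/A), 6 (C/G), 12 (T/C), 16 (A/C), 17 (C/G), 18 (A/C), 20 (T/G), 21 (C/T).
There are 9 differences over 23 sites, so p = 9/23 = 0.391.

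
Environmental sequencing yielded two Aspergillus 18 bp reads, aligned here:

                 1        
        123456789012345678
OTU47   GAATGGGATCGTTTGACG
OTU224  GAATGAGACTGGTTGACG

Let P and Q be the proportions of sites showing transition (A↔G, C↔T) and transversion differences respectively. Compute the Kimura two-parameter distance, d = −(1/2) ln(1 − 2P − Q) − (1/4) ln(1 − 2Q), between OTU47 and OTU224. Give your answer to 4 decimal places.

Mismatches occur at site 6 (G↔A, transition), site 9 (T↔C, transition), site 10 (C↔T, transition), site 12 (T↔G, transversion).
Of the 4 differences, 3 transitions and 1 transversion over 18 sites: P = 3/18 = 0.166667, Q = 1/18 = 0.055556.
d = −0.5·ln(0.611110) − 0.25·ln(0.888888) = −0.5·(-0.492478) − 0.25·(-0.117784) = 0.2757.

0.2757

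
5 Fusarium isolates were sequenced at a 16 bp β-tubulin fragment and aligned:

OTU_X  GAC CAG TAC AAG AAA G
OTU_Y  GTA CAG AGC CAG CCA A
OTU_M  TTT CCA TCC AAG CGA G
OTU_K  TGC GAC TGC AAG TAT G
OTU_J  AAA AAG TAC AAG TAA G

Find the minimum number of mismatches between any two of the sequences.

4

Pairwise Hamming distances:
  OTU_X vs OTU_Y: 8
  OTU_X vs OTU_M: 8
  OTU_X vs OTU_K: 7
  OTU_X vs OTU_J: 4
  OTU_Y vs OTU_M: 9
  OTU_Y vs OTU_K: 11
  OTU_Y vs OTU_J: 9
  OTU_M vs OTU_K: 9
  OTU_M vs OTU_J: 9
  OTU_K vs OTU_J: 7
The smallest is 4, between OTU_X and OTU_J.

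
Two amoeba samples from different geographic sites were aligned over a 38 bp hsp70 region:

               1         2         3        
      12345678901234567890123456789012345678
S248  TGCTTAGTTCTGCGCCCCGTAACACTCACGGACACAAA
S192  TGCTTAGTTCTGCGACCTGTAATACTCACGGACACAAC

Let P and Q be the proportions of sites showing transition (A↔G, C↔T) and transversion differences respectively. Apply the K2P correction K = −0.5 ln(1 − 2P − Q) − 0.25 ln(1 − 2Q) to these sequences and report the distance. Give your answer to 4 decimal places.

0.1137

Mismatches occur at site 15 (C↔A, transversion), site 18 (C↔T, transition), site 23 (C↔T, transition), site 38 (A↔C, transversion).
Of the 4 differences, 2 transitions and 2 transversions over 38 sites: P = 2/38 = 0.052632, Q = 2/38 = 0.052632.
d = −0.5·ln(0.842104) − 0.25·ln(0.894736) = −0.5·(-0.171852) − 0.25·(-0.111227) = 0.1137.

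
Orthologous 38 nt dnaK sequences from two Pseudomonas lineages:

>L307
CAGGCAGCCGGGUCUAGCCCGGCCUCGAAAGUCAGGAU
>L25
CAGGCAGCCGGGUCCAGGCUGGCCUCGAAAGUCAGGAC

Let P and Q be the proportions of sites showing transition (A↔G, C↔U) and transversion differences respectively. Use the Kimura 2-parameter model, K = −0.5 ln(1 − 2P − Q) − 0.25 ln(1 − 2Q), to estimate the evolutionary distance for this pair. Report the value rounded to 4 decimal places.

0.1153

Differing sites — 15:U/C (Ti); 18:C/G (Tv); 20:C/U (Ti); 38:U/C (Ti).
Of the 4 differences, 3 transitions and 1 transversion over 38 sites: P = 3/38 = 0.078947, Q = 1/38 = 0.026316.
d = −0.5·ln(0.815790) − 0.25·ln(0.947368) = −0.5·(-0.203598) − 0.25·(-0.054068) = 0.1153.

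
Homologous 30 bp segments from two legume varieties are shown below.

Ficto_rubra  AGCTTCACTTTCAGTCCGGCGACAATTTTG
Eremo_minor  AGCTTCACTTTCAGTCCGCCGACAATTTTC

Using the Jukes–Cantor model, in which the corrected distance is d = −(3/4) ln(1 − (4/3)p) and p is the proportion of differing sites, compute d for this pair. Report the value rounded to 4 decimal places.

0.0698

Differing sites — 19:G/C; 30:G/C.
p = 2/30 = 0.066667.
d = −0.75 · ln(1 − (4/3)·0.066667) = −0.75 · ln(0.911111) = −0.75 · (-0.093091) = 0.0698.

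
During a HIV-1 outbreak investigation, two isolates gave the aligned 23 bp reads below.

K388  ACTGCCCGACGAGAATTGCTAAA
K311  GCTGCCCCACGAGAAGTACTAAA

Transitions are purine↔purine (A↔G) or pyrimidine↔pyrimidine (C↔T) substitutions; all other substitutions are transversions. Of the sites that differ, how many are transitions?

Differing sites — 1:A/G (Ti); 8:G/C (Tv); 16:T/G (Tv); 18:G/A (Ti).
Of the 4 differences, 2 transitions and 2 transversions, so the answer is 2.

2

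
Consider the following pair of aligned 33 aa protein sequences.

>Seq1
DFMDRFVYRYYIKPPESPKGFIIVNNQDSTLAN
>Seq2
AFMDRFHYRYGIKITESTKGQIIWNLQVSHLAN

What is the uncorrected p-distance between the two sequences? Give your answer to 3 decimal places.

0.333

The sequences differ at positions 1 (D/A), 7 (V/H), 11 (Y/G), 14 (P/I), 15 (P/T), 18 (P/T), 21 (F/Q), 24 (V/W), 26 (N/L), 28 (D/V), 30 (T/H).
There are 11 differences over 33 sites, so p = 11/33 = 0.333.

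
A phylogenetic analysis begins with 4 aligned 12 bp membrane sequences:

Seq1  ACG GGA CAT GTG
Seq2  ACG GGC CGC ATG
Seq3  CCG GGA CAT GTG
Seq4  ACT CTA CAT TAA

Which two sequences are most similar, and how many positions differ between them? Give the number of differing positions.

Pairwise Hamming distances:
  Seq1 vs Seq2: 4
  Seq1 vs Seq3: 1
  Seq1 vs Seq4: 6
  Seq2 vs Seq3: 5
  Seq2 vs Seq4: 9
  Seq3 vs Seq4: 7
The smallest is 1, between Seq1 and Seq3.

1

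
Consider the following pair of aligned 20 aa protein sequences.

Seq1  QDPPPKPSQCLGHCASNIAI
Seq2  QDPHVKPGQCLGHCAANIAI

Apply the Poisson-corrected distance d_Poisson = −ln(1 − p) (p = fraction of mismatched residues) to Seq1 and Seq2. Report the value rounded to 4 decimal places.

0.2231

Differing sites — 4:P/H; 5:P/V; 8:S/G; 16:S/A.
p = 4/20 = 0.200000.
d = −ln(1 − 0.200000) = −ln(0.800000) = 0.2231.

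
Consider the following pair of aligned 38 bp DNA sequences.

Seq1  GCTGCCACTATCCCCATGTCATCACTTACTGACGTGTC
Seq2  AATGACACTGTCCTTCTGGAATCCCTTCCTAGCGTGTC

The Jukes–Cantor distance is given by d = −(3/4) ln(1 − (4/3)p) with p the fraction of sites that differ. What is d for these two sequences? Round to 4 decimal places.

Differing sites — 1:G/A; 2:C/A; 5:C/A; 10:A/G; 14:C/T; 15:C/T; 16:A/C; 19:T/G; 20:C/A; 24:A/C; 28:A/C; 31:G/A; 32:A/G.
p = 13/38 = 0.342105.
d = −0.75 · ln(1 − (4/3)·0.342105) = −0.75 · ln(0.543860) = −0.75 · (-0.609063) = 0.4568.

0.4568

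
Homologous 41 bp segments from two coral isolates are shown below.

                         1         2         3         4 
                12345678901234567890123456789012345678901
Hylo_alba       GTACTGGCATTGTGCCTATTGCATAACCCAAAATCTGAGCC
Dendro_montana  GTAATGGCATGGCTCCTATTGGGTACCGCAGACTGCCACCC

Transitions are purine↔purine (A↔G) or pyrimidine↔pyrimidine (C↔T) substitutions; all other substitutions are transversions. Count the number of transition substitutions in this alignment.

4

Differing sites — 4:C/A (Tv); 11:T/G (Tv); 13:T/C (Ti); 14:G/T (Tv); 22:C/G (Tv); 23:A/G (Ti); 26:A/C (Tv); 28:C/G (Tv); 31:A/G (Ti); 33:A/C (Tv); 35:C/G (Tv); 36:T/C (Ti); 37:G/C (Tv); 39:G/C (Tv).
Of the 14 differences, 4 transitions and 10 transversions, so the answer is 4.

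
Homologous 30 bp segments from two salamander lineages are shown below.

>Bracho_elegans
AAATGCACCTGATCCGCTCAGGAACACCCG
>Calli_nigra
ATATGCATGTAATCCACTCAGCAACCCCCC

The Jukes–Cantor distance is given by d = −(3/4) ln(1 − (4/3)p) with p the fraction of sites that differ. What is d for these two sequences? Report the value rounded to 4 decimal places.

0.3295

Mismatches occur at site 2 (A/T), site 8 (C/T), site 9 (C/G), site 11 (G/A), site 16 (G/A), site 22 (G/C), site 26 (A/C), site 30 (G/C).
p = 8/30 = 0.266667.
d = −0.75 · ln(1 − (4/3)·0.266667) = −0.75 · ln(0.644444) = −0.75 · (-0.439367) = 0.3295.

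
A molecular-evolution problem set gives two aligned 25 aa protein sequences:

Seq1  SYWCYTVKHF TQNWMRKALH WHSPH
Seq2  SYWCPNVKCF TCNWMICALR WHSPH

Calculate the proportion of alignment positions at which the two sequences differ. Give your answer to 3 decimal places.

Mismatches occur at site 5 (Y/P), site 6 (T/N), site 9 (H/C), site 12 (Q/C), site 16 (R/I), site 17 (K/C), site 20 (H/R).
There are 7 differences over 25 sites, so p = 7/25 = 0.280.

0.280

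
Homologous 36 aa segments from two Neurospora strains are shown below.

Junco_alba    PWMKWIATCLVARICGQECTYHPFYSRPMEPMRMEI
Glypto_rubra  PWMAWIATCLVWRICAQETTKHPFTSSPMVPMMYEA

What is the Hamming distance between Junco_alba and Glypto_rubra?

Mismatches occur at site 4 (K→A), site 12 (A→W), site 16 (G→A), site 19 (C→T), site 21 (Y→K), site 25 (Y→T), site 27 (R→S), site 30 (E→V), site 33 (R→M), site 34 (M→Y), site 36 (I→A).
That gives 11 mismatches out of 36 aligned sites, so the Hamming distance is 11.

11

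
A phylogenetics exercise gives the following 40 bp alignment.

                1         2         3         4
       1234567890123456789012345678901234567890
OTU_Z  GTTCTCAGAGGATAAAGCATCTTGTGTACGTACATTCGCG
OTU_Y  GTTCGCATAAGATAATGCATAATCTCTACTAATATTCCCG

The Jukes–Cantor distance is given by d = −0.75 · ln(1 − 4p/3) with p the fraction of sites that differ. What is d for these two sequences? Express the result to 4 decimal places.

0.3831

Differing sites — 5:T/G; 8:G/T; 10:G/A; 16:A/T; 21:C/A; 22:T/A; 24:G/C; 26:G/C; 30:G/T; 31:T/A; 33:C/T; 38:G/C.
p = 12/40 = 0.300000.
d = −0.75 · ln(1 − (4/3)·0.300000) = −0.75 · ln(0.600000) = −0.75 · (-0.510826) = 0.3831.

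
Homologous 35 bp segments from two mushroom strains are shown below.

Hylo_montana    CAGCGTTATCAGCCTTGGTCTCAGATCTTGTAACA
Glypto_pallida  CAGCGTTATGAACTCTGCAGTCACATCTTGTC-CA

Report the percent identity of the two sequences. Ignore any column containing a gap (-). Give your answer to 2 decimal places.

73.53%

Excluding the 1 gap column leaves 34 comparable sites.
Differing sites — 10:C/G; 12:G/A; 14:C/T; 15:T/C; 18:G/C; 19:T/A; 20:C/G; 24:G/C; 32:A/C.
25 of the 34 comparable sites match, so the percent identity is 25/34 × 100 = 73.53%.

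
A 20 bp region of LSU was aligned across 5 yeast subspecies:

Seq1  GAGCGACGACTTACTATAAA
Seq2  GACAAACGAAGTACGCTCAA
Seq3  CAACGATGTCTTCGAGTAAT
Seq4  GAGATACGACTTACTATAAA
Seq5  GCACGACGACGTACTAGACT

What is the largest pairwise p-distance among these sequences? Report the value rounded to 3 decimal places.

Pairwise Hamming distances:
  Seq1 vs Seq2: 8
  Seq1 vs Seq3: 9
  Seq1 vs Seq4: 2
  Seq1 vs Seq5: 6
  Seq2 vs Seq3: 14
  Seq2 vs Seq4: 7
  Seq2 vs Seq5: 11
  Seq3 vs Seq4: 11
  Seq3 vs Seq5: 11
  Seq4 vs Seq5: 8
The largest is 14 mismatches, between Seq2 and Seq3; p = 14/20 = 0.700.

0.700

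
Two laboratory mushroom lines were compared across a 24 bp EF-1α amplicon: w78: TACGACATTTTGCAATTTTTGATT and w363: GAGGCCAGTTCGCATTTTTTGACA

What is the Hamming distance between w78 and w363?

Mismatches occur at site 1 (T↔G), site 3 (C↔G), site 5 (A↔C), site 8 (T↔G), site 11 (T↔C), site 15 (A↔T), site 23 (T↔C), site 24 (T↔A).
That gives 8 mismatches out of 24 aligned sites, so the Hamming distance is 8.

8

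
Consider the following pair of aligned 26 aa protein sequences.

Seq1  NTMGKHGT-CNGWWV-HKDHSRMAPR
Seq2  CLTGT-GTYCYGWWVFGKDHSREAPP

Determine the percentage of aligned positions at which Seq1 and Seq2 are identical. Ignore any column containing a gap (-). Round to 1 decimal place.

Excluding the 3 gap columns leaves 23 comparable sites.
The sequences differ at positions 1 (N/C), 2 (T/L), 3 (M/T), 5 (K/T), 11 (N/Y), 17 (H/G), 23 (M/E), 26 (R/P).
15 of the 23 comparable sites match, so the percent identity is 15/23 × 100 = 65.2%.

65.2%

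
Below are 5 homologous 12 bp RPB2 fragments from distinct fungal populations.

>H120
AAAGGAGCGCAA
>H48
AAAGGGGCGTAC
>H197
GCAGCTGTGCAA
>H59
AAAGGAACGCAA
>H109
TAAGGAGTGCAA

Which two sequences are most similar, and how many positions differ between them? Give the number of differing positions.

1

Pairwise Hamming distances:
  H120 vs H48: 3
  H120 vs H197: 5
  H120 vs H59: 1
  H120 vs H109: 2
  H48 vs H197: 7
  H48 vs H59: 4
  H48 vs H109: 5
  H197 vs H59: 6
  H197 vs H109: 4
  H59 vs H109: 3
The smallest is 1, between H120 and H59.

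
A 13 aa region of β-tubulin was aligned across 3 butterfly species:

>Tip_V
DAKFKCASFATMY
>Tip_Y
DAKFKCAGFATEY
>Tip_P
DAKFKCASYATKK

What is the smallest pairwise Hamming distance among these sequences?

2

Pairwise Hamming distances:
  Tip_V vs Tip_Y: 2
  Tip_V vs Tip_P: 3
  Tip_Y vs Tip_P: 4
The smallest is 2, between Tip_V and Tip_Y.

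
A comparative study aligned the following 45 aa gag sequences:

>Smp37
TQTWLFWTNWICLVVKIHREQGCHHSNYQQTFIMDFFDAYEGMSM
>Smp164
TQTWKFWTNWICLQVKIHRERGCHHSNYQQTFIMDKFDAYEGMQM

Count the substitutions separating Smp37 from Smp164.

The sequences differ at positions 5 (L/K), 14 (V/Q), 21 (Q/R), 36 (F/K), 44 (S/Q).
That gives 5 mismatches out of 45 aligned sites, so the Hamming distance is 5.

5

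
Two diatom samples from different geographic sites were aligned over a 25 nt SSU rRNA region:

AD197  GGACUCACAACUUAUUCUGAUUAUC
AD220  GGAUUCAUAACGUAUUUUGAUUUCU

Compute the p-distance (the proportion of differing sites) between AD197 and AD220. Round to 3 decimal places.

0.280

Differing sites — 4:C/U; 8:C/U; 12:U/G; 17:C/U; 23:A/U; 24:U/C; 25:C/U.
There are 7 differences over 25 sites, so p = 7/25 = 0.280.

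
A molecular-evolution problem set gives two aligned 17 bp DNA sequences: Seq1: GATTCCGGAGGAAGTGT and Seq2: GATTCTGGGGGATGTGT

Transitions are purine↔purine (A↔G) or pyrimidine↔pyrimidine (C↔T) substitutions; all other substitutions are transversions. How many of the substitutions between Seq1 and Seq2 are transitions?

The sequences differ at positions 6 (C/T, transition), 9 (A/G, transition), 13 (A/T, transversion).
Of the 3 differences, 2 transitions and 1 transversion, so the answer is 2.

2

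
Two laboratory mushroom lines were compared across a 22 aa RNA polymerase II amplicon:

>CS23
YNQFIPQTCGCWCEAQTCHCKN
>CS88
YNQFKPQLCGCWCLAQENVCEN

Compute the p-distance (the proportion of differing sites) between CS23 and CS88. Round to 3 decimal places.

Mismatches occur at site 5 (I→K), site 8 (T→L), site 14 (E→L), site 17 (T→E), site 18 (C→N), site 19 (H→V), site 21 (K→E).
There are 7 differences over 22 sites, so p = 7/22 = 0.318.

0.318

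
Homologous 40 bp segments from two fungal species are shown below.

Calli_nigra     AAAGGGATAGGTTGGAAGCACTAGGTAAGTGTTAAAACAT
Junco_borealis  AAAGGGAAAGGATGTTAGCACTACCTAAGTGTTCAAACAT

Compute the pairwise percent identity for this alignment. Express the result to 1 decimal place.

82.5%

Differing sites — 8:T/A; 12:T/A; 15:G/T; 16:A/T; 24:G/C; 25:G/C; 34:A/C.
33 of the 40 sites match, so the percent identity is 33/40 × 100 = 82.5%.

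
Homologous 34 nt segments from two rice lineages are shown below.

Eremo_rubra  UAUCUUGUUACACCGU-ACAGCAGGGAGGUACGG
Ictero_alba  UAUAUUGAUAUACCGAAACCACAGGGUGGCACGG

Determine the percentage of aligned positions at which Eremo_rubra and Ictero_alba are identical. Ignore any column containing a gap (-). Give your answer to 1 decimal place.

75.8%

Excluding the 1 gap column leaves 33 comparable sites.
Mismatches occur at site 4 (C→A), site 8 (U→A), site 11 (C→U), site 16 (U→A), site 20 (A→C), site 21 (G→A), site 27 (A→U), site 30 (U→C).
25 of the 33 comparable sites match, so the percent identity is 25/33 × 100 = 75.8%.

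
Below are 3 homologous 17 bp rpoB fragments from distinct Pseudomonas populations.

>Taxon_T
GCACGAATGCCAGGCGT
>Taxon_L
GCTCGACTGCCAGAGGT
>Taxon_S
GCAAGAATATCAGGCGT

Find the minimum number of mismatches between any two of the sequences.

3

Pairwise Hamming distances:
  Taxon_T vs Taxon_L: 4
  Taxon_T vs Taxon_S: 3
  Taxon_L vs Taxon_S: 7
The smallest is 3, between Taxon_T and Taxon_S.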